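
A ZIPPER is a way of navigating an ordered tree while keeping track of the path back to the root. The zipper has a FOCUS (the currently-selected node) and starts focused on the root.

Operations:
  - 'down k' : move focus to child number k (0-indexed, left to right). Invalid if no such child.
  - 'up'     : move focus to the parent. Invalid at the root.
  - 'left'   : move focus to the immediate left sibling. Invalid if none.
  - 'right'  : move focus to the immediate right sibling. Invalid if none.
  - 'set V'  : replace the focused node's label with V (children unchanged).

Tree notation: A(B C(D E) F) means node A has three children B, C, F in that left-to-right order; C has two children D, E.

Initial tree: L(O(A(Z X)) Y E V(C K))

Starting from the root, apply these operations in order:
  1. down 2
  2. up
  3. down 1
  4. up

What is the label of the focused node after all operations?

Step 1 (down 2): focus=E path=2 depth=1 children=[] left=['O', 'Y'] right=['V'] parent=L
Step 2 (up): focus=L path=root depth=0 children=['O', 'Y', 'E', 'V'] (at root)
Step 3 (down 1): focus=Y path=1 depth=1 children=[] left=['O'] right=['E', 'V'] parent=L
Step 4 (up): focus=L path=root depth=0 children=['O', 'Y', 'E', 'V'] (at root)

Answer: L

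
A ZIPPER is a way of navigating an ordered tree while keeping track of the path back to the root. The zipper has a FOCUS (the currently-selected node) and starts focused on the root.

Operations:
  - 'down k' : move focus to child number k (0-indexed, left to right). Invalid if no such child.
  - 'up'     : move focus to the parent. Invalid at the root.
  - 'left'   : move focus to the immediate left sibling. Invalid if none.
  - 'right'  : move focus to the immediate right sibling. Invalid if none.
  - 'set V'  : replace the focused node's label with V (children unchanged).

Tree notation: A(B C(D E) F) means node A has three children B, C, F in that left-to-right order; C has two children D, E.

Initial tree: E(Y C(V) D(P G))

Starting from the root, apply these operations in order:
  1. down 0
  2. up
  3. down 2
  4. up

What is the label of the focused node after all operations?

Answer: E

Derivation:
Step 1 (down 0): focus=Y path=0 depth=1 children=[] left=[] right=['C', 'D'] parent=E
Step 2 (up): focus=E path=root depth=0 children=['Y', 'C', 'D'] (at root)
Step 3 (down 2): focus=D path=2 depth=1 children=['P', 'G'] left=['Y', 'C'] right=[] parent=E
Step 4 (up): focus=E path=root depth=0 children=['Y', 'C', 'D'] (at root)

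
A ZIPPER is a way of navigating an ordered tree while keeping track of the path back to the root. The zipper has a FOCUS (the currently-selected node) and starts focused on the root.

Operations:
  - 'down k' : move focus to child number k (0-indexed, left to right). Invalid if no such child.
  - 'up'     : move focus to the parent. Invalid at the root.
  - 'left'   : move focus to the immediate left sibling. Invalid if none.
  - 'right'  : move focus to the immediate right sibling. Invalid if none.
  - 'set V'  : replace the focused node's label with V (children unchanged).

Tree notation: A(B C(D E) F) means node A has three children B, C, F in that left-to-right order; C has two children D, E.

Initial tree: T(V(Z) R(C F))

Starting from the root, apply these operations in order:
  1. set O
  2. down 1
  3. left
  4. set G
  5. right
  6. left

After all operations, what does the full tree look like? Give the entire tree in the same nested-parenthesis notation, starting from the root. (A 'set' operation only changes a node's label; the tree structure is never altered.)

Step 1 (set O): focus=O path=root depth=0 children=['V', 'R'] (at root)
Step 2 (down 1): focus=R path=1 depth=1 children=['C', 'F'] left=['V'] right=[] parent=O
Step 3 (left): focus=V path=0 depth=1 children=['Z'] left=[] right=['R'] parent=O
Step 4 (set G): focus=G path=0 depth=1 children=['Z'] left=[] right=['R'] parent=O
Step 5 (right): focus=R path=1 depth=1 children=['C', 'F'] left=['G'] right=[] parent=O
Step 6 (left): focus=G path=0 depth=1 children=['Z'] left=[] right=['R'] parent=O

Answer: O(G(Z) R(C F))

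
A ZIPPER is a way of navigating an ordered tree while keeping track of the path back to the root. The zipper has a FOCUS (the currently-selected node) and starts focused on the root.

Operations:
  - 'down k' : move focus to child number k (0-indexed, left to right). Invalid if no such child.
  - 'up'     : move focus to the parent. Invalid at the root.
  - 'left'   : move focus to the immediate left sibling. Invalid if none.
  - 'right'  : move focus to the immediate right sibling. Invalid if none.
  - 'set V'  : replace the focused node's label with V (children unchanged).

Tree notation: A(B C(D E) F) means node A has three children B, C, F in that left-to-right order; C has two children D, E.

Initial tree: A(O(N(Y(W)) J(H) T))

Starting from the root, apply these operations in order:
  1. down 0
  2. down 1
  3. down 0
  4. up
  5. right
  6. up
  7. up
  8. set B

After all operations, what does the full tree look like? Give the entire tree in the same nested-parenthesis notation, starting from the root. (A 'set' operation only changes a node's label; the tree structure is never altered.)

Step 1 (down 0): focus=O path=0 depth=1 children=['N', 'J', 'T'] left=[] right=[] parent=A
Step 2 (down 1): focus=J path=0/1 depth=2 children=['H'] left=['N'] right=['T'] parent=O
Step 3 (down 0): focus=H path=0/1/0 depth=3 children=[] left=[] right=[] parent=J
Step 4 (up): focus=J path=0/1 depth=2 children=['H'] left=['N'] right=['T'] parent=O
Step 5 (right): focus=T path=0/2 depth=2 children=[] left=['N', 'J'] right=[] parent=O
Step 6 (up): focus=O path=0 depth=1 children=['N', 'J', 'T'] left=[] right=[] parent=A
Step 7 (up): focus=A path=root depth=0 children=['O'] (at root)
Step 8 (set B): focus=B path=root depth=0 children=['O'] (at root)

Answer: B(O(N(Y(W)) J(H) T))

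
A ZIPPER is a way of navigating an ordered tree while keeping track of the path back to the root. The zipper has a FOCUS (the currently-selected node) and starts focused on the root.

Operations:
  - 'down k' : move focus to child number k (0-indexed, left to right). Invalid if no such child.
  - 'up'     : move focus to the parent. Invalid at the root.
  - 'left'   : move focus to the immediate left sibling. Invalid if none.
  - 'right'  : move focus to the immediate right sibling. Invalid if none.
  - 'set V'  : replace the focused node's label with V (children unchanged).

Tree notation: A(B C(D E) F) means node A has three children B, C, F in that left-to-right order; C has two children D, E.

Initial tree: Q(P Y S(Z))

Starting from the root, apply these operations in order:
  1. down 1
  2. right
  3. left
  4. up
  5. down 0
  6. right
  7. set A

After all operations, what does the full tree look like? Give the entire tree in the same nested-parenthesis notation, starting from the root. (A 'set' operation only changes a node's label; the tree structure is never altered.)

Answer: Q(P A S(Z))

Derivation:
Step 1 (down 1): focus=Y path=1 depth=1 children=[] left=['P'] right=['S'] parent=Q
Step 2 (right): focus=S path=2 depth=1 children=['Z'] left=['P', 'Y'] right=[] parent=Q
Step 3 (left): focus=Y path=1 depth=1 children=[] left=['P'] right=['S'] parent=Q
Step 4 (up): focus=Q path=root depth=0 children=['P', 'Y', 'S'] (at root)
Step 5 (down 0): focus=P path=0 depth=1 children=[] left=[] right=['Y', 'S'] parent=Q
Step 6 (right): focus=Y path=1 depth=1 children=[] left=['P'] right=['S'] parent=Q
Step 7 (set A): focus=A path=1 depth=1 children=[] left=['P'] right=['S'] parent=Q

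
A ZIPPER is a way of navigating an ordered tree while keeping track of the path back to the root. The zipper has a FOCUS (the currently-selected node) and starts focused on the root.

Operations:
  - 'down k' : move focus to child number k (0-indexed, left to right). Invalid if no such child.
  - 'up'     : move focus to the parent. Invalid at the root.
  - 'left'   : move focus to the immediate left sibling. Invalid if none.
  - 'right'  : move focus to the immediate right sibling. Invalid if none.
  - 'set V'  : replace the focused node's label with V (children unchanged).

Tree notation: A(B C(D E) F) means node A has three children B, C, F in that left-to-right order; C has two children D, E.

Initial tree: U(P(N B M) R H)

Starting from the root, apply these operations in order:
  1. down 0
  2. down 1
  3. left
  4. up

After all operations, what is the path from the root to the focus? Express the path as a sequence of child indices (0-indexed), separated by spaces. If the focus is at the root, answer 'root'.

Step 1 (down 0): focus=P path=0 depth=1 children=['N', 'B', 'M'] left=[] right=['R', 'H'] parent=U
Step 2 (down 1): focus=B path=0/1 depth=2 children=[] left=['N'] right=['M'] parent=P
Step 3 (left): focus=N path=0/0 depth=2 children=[] left=[] right=['B', 'M'] parent=P
Step 4 (up): focus=P path=0 depth=1 children=['N', 'B', 'M'] left=[] right=['R', 'H'] parent=U

Answer: 0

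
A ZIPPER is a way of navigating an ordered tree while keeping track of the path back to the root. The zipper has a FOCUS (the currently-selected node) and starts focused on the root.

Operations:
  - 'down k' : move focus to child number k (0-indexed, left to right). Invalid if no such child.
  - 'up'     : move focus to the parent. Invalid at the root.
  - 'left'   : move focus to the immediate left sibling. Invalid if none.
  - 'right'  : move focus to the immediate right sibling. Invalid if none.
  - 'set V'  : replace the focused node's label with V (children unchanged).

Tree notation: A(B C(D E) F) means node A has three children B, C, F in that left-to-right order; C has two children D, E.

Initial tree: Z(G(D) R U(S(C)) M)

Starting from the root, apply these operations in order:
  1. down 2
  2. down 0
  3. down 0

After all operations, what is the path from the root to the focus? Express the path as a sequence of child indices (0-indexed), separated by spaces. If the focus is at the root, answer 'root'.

Answer: 2 0 0

Derivation:
Step 1 (down 2): focus=U path=2 depth=1 children=['S'] left=['G', 'R'] right=['M'] parent=Z
Step 2 (down 0): focus=S path=2/0 depth=2 children=['C'] left=[] right=[] parent=U
Step 3 (down 0): focus=C path=2/0/0 depth=3 children=[] left=[] right=[] parent=S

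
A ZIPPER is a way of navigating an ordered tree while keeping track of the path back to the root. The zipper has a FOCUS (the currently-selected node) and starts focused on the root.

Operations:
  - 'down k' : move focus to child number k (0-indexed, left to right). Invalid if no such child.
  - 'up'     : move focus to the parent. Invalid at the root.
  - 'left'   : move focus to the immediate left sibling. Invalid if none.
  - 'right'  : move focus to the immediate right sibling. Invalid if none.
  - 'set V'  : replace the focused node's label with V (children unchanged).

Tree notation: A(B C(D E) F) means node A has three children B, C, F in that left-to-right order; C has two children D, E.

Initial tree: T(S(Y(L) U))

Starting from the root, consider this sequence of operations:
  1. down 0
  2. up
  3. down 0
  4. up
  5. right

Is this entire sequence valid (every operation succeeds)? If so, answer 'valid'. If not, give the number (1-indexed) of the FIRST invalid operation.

Answer: 5

Derivation:
Step 1 (down 0): focus=S path=0 depth=1 children=['Y', 'U'] left=[] right=[] parent=T
Step 2 (up): focus=T path=root depth=0 children=['S'] (at root)
Step 3 (down 0): focus=S path=0 depth=1 children=['Y', 'U'] left=[] right=[] parent=T
Step 4 (up): focus=T path=root depth=0 children=['S'] (at root)
Step 5 (right): INVALID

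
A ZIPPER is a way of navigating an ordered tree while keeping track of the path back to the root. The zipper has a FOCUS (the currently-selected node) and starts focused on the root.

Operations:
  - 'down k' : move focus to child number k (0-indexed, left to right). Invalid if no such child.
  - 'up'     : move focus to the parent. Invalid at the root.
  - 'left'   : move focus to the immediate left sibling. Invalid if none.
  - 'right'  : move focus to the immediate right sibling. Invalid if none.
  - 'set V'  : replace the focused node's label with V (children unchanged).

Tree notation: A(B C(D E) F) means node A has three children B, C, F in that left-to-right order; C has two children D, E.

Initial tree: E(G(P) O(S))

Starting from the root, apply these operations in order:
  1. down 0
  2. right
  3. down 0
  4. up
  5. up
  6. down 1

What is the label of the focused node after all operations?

Answer: O

Derivation:
Step 1 (down 0): focus=G path=0 depth=1 children=['P'] left=[] right=['O'] parent=E
Step 2 (right): focus=O path=1 depth=1 children=['S'] left=['G'] right=[] parent=E
Step 3 (down 0): focus=S path=1/0 depth=2 children=[] left=[] right=[] parent=O
Step 4 (up): focus=O path=1 depth=1 children=['S'] left=['G'] right=[] parent=E
Step 5 (up): focus=E path=root depth=0 children=['G', 'O'] (at root)
Step 6 (down 1): focus=O path=1 depth=1 children=['S'] left=['G'] right=[] parent=E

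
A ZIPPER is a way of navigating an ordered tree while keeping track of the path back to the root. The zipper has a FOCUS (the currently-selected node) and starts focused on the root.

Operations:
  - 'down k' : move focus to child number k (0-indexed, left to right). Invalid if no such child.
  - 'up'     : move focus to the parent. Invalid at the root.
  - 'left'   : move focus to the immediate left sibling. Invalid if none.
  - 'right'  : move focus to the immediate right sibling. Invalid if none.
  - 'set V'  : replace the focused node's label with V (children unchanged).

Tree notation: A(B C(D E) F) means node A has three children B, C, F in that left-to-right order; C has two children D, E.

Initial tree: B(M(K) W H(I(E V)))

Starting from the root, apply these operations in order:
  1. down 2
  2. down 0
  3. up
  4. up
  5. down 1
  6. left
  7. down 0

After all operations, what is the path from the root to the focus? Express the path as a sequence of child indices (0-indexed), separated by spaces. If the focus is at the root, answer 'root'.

Answer: 0 0

Derivation:
Step 1 (down 2): focus=H path=2 depth=1 children=['I'] left=['M', 'W'] right=[] parent=B
Step 2 (down 0): focus=I path=2/0 depth=2 children=['E', 'V'] left=[] right=[] parent=H
Step 3 (up): focus=H path=2 depth=1 children=['I'] left=['M', 'W'] right=[] parent=B
Step 4 (up): focus=B path=root depth=0 children=['M', 'W', 'H'] (at root)
Step 5 (down 1): focus=W path=1 depth=1 children=[] left=['M'] right=['H'] parent=B
Step 6 (left): focus=M path=0 depth=1 children=['K'] left=[] right=['W', 'H'] parent=B
Step 7 (down 0): focus=K path=0/0 depth=2 children=[] left=[] right=[] parent=M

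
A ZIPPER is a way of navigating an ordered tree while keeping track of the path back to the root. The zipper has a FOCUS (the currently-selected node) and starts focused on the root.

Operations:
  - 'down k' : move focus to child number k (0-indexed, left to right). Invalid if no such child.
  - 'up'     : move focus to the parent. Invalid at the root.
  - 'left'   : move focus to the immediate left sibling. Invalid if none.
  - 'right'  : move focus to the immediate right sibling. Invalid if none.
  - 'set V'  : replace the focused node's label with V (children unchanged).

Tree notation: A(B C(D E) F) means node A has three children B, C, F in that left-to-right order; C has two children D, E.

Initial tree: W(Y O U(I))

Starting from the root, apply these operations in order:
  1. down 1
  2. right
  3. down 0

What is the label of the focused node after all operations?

Step 1 (down 1): focus=O path=1 depth=1 children=[] left=['Y'] right=['U'] parent=W
Step 2 (right): focus=U path=2 depth=1 children=['I'] left=['Y', 'O'] right=[] parent=W
Step 3 (down 0): focus=I path=2/0 depth=2 children=[] left=[] right=[] parent=U

Answer: I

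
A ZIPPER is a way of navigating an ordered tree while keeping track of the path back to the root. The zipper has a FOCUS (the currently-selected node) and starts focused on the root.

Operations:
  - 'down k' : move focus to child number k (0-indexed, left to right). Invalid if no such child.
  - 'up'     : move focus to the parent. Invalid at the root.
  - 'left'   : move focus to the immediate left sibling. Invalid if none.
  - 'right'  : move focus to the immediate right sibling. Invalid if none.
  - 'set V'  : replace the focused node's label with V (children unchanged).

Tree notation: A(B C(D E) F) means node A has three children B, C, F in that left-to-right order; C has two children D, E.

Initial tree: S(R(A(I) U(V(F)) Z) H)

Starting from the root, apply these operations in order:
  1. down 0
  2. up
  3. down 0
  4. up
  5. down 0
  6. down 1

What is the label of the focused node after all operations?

Step 1 (down 0): focus=R path=0 depth=1 children=['A', 'U', 'Z'] left=[] right=['H'] parent=S
Step 2 (up): focus=S path=root depth=0 children=['R', 'H'] (at root)
Step 3 (down 0): focus=R path=0 depth=1 children=['A', 'U', 'Z'] left=[] right=['H'] parent=S
Step 4 (up): focus=S path=root depth=0 children=['R', 'H'] (at root)
Step 5 (down 0): focus=R path=0 depth=1 children=['A', 'U', 'Z'] left=[] right=['H'] parent=S
Step 6 (down 1): focus=U path=0/1 depth=2 children=['V'] left=['A'] right=['Z'] parent=R

Answer: U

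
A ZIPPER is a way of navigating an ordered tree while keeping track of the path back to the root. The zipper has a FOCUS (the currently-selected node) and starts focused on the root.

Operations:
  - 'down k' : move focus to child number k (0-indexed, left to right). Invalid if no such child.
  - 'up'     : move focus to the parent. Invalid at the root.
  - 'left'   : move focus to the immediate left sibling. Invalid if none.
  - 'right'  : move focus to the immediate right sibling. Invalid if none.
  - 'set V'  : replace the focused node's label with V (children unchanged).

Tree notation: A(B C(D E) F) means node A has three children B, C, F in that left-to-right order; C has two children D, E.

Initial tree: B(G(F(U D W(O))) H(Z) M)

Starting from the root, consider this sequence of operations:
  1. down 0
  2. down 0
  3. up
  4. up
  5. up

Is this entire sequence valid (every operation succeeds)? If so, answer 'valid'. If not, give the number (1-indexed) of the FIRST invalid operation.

Answer: 5

Derivation:
Step 1 (down 0): focus=G path=0 depth=1 children=['F'] left=[] right=['H', 'M'] parent=B
Step 2 (down 0): focus=F path=0/0 depth=2 children=['U', 'D', 'W'] left=[] right=[] parent=G
Step 3 (up): focus=G path=0 depth=1 children=['F'] left=[] right=['H', 'M'] parent=B
Step 4 (up): focus=B path=root depth=0 children=['G', 'H', 'M'] (at root)
Step 5 (up): INVALID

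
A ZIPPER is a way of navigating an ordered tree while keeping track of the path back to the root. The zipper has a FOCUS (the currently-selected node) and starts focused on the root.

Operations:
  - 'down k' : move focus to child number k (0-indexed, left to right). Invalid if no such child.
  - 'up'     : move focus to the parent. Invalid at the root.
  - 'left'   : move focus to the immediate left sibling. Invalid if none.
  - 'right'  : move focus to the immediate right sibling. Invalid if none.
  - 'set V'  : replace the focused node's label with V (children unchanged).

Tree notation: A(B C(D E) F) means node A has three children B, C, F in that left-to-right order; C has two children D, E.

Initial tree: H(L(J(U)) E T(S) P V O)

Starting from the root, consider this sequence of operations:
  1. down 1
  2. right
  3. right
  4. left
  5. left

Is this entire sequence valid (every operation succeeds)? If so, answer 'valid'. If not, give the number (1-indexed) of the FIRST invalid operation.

Step 1 (down 1): focus=E path=1 depth=1 children=[] left=['L'] right=['T', 'P', 'V', 'O'] parent=H
Step 2 (right): focus=T path=2 depth=1 children=['S'] left=['L', 'E'] right=['P', 'V', 'O'] parent=H
Step 3 (right): focus=P path=3 depth=1 children=[] left=['L', 'E', 'T'] right=['V', 'O'] parent=H
Step 4 (left): focus=T path=2 depth=1 children=['S'] left=['L', 'E'] right=['P', 'V', 'O'] parent=H
Step 5 (left): focus=E path=1 depth=1 children=[] left=['L'] right=['T', 'P', 'V', 'O'] parent=H

Answer: valid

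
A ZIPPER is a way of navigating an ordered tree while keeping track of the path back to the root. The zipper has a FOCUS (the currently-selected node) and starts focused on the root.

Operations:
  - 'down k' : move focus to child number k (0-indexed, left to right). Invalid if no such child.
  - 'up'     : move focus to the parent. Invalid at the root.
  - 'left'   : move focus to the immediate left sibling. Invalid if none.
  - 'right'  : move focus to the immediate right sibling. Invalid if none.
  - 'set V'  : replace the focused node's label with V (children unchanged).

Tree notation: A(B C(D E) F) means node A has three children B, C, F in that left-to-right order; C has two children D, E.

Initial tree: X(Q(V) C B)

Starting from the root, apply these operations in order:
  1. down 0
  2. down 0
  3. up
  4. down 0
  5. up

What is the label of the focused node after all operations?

Answer: Q

Derivation:
Step 1 (down 0): focus=Q path=0 depth=1 children=['V'] left=[] right=['C', 'B'] parent=X
Step 2 (down 0): focus=V path=0/0 depth=2 children=[] left=[] right=[] parent=Q
Step 3 (up): focus=Q path=0 depth=1 children=['V'] left=[] right=['C', 'B'] parent=X
Step 4 (down 0): focus=V path=0/0 depth=2 children=[] left=[] right=[] parent=Q
Step 5 (up): focus=Q path=0 depth=1 children=['V'] left=[] right=['C', 'B'] parent=X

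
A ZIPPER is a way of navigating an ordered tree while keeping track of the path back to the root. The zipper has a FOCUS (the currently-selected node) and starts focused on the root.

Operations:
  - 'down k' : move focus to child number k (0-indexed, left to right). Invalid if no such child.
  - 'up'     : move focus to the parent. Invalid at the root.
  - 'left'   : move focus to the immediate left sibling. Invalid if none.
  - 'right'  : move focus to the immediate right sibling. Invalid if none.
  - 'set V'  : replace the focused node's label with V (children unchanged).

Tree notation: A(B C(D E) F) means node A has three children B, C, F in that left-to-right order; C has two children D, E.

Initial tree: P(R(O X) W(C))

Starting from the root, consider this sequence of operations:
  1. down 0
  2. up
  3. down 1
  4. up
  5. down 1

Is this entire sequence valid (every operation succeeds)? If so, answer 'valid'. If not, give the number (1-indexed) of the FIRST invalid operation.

Step 1 (down 0): focus=R path=0 depth=1 children=['O', 'X'] left=[] right=['W'] parent=P
Step 2 (up): focus=P path=root depth=0 children=['R', 'W'] (at root)
Step 3 (down 1): focus=W path=1 depth=1 children=['C'] left=['R'] right=[] parent=P
Step 4 (up): focus=P path=root depth=0 children=['R', 'W'] (at root)
Step 5 (down 1): focus=W path=1 depth=1 children=['C'] left=['R'] right=[] parent=P

Answer: valid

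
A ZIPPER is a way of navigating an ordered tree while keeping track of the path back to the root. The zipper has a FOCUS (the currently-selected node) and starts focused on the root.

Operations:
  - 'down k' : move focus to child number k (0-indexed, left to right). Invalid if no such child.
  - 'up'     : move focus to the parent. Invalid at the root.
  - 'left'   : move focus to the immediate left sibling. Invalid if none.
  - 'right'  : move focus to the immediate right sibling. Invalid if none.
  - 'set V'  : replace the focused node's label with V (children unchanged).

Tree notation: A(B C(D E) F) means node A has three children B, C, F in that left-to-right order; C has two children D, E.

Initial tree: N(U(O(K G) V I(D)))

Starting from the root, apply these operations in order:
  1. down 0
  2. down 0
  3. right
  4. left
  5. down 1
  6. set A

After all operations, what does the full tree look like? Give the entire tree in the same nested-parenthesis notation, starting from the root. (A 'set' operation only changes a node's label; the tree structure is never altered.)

Answer: N(U(O(K A) V I(D)))

Derivation:
Step 1 (down 0): focus=U path=0 depth=1 children=['O', 'V', 'I'] left=[] right=[] parent=N
Step 2 (down 0): focus=O path=0/0 depth=2 children=['K', 'G'] left=[] right=['V', 'I'] parent=U
Step 3 (right): focus=V path=0/1 depth=2 children=[] left=['O'] right=['I'] parent=U
Step 4 (left): focus=O path=0/0 depth=2 children=['K', 'G'] left=[] right=['V', 'I'] parent=U
Step 5 (down 1): focus=G path=0/0/1 depth=3 children=[] left=['K'] right=[] parent=O
Step 6 (set A): focus=A path=0/0/1 depth=3 children=[] left=['K'] right=[] parent=O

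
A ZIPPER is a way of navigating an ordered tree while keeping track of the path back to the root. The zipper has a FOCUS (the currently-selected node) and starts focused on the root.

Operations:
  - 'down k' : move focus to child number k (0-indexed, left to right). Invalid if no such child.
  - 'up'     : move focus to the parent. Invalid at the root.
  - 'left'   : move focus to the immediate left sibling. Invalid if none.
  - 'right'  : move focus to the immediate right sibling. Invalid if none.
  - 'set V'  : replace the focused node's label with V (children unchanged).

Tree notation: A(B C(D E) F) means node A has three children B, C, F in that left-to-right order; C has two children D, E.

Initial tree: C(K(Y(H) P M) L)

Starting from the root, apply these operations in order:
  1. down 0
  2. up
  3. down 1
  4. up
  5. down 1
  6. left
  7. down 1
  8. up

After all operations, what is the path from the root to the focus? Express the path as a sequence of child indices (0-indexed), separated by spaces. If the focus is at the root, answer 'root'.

Answer: 0

Derivation:
Step 1 (down 0): focus=K path=0 depth=1 children=['Y', 'P', 'M'] left=[] right=['L'] parent=C
Step 2 (up): focus=C path=root depth=0 children=['K', 'L'] (at root)
Step 3 (down 1): focus=L path=1 depth=1 children=[] left=['K'] right=[] parent=C
Step 4 (up): focus=C path=root depth=0 children=['K', 'L'] (at root)
Step 5 (down 1): focus=L path=1 depth=1 children=[] left=['K'] right=[] parent=C
Step 6 (left): focus=K path=0 depth=1 children=['Y', 'P', 'M'] left=[] right=['L'] parent=C
Step 7 (down 1): focus=P path=0/1 depth=2 children=[] left=['Y'] right=['M'] parent=K
Step 8 (up): focus=K path=0 depth=1 children=['Y', 'P', 'M'] left=[] right=['L'] parent=C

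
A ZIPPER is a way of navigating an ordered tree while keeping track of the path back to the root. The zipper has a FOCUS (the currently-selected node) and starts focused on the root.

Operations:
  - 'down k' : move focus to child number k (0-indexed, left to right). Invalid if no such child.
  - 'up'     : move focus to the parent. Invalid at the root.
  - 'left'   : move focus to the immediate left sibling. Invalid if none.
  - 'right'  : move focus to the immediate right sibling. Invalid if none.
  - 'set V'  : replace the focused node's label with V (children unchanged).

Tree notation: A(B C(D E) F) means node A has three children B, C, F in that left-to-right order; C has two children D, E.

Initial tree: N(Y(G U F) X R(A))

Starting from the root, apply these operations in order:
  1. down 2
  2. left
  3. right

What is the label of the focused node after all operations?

Answer: R

Derivation:
Step 1 (down 2): focus=R path=2 depth=1 children=['A'] left=['Y', 'X'] right=[] parent=N
Step 2 (left): focus=X path=1 depth=1 children=[] left=['Y'] right=['R'] parent=N
Step 3 (right): focus=R path=2 depth=1 children=['A'] left=['Y', 'X'] right=[] parent=N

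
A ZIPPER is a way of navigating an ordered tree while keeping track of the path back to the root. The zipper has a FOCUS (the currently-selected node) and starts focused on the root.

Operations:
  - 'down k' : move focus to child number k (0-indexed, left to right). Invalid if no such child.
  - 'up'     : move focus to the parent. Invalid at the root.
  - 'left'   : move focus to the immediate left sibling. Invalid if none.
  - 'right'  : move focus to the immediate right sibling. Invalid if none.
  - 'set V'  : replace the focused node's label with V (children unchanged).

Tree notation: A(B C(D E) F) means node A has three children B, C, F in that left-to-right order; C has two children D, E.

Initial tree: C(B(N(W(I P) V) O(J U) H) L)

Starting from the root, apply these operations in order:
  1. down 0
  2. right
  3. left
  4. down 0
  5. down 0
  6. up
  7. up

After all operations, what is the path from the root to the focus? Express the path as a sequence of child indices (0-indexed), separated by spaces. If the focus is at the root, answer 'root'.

Step 1 (down 0): focus=B path=0 depth=1 children=['N', 'O', 'H'] left=[] right=['L'] parent=C
Step 2 (right): focus=L path=1 depth=1 children=[] left=['B'] right=[] parent=C
Step 3 (left): focus=B path=0 depth=1 children=['N', 'O', 'H'] left=[] right=['L'] parent=C
Step 4 (down 0): focus=N path=0/0 depth=2 children=['W', 'V'] left=[] right=['O', 'H'] parent=B
Step 5 (down 0): focus=W path=0/0/0 depth=3 children=['I', 'P'] left=[] right=['V'] parent=N
Step 6 (up): focus=N path=0/0 depth=2 children=['W', 'V'] left=[] right=['O', 'H'] parent=B
Step 7 (up): focus=B path=0 depth=1 children=['N', 'O', 'H'] left=[] right=['L'] parent=C

Answer: 0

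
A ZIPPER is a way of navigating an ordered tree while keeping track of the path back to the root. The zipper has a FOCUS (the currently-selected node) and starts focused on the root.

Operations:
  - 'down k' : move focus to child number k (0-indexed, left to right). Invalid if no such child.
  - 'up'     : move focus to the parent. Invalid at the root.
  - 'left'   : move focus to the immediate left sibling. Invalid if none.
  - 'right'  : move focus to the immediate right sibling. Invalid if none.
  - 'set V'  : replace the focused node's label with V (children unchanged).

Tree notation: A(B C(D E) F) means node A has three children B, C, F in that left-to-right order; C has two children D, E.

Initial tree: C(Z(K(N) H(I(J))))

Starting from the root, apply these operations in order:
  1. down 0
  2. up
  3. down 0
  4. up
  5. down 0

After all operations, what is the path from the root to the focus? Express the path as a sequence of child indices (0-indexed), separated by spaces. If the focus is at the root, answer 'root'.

Answer: 0

Derivation:
Step 1 (down 0): focus=Z path=0 depth=1 children=['K', 'H'] left=[] right=[] parent=C
Step 2 (up): focus=C path=root depth=0 children=['Z'] (at root)
Step 3 (down 0): focus=Z path=0 depth=1 children=['K', 'H'] left=[] right=[] parent=C
Step 4 (up): focus=C path=root depth=0 children=['Z'] (at root)
Step 5 (down 0): focus=Z path=0 depth=1 children=['K', 'H'] left=[] right=[] parent=C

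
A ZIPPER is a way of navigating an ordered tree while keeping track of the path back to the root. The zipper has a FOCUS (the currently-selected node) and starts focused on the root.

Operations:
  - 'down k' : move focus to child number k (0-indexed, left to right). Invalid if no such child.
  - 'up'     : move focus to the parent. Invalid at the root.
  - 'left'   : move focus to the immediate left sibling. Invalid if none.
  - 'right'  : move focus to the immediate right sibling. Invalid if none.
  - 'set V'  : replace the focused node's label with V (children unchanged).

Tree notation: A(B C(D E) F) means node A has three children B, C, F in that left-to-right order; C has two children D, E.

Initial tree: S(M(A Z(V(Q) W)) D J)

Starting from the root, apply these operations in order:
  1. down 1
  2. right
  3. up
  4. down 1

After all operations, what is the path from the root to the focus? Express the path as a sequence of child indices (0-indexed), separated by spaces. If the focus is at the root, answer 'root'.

Step 1 (down 1): focus=D path=1 depth=1 children=[] left=['M'] right=['J'] parent=S
Step 2 (right): focus=J path=2 depth=1 children=[] left=['M', 'D'] right=[] parent=S
Step 3 (up): focus=S path=root depth=0 children=['M', 'D', 'J'] (at root)
Step 4 (down 1): focus=D path=1 depth=1 children=[] left=['M'] right=['J'] parent=S

Answer: 1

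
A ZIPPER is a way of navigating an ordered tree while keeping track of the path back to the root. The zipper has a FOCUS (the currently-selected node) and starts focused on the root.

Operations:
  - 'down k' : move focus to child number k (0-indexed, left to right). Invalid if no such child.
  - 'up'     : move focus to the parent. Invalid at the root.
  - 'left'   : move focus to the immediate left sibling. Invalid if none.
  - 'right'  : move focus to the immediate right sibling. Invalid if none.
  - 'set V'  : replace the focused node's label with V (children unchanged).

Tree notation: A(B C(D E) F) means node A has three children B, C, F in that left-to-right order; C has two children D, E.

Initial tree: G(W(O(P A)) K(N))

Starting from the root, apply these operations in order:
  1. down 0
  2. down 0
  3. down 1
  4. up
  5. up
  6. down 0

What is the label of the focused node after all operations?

Answer: O

Derivation:
Step 1 (down 0): focus=W path=0 depth=1 children=['O'] left=[] right=['K'] parent=G
Step 2 (down 0): focus=O path=0/0 depth=2 children=['P', 'A'] left=[] right=[] parent=W
Step 3 (down 1): focus=A path=0/0/1 depth=3 children=[] left=['P'] right=[] parent=O
Step 4 (up): focus=O path=0/0 depth=2 children=['P', 'A'] left=[] right=[] parent=W
Step 5 (up): focus=W path=0 depth=1 children=['O'] left=[] right=['K'] parent=G
Step 6 (down 0): focus=O path=0/0 depth=2 children=['P', 'A'] left=[] right=[] parent=W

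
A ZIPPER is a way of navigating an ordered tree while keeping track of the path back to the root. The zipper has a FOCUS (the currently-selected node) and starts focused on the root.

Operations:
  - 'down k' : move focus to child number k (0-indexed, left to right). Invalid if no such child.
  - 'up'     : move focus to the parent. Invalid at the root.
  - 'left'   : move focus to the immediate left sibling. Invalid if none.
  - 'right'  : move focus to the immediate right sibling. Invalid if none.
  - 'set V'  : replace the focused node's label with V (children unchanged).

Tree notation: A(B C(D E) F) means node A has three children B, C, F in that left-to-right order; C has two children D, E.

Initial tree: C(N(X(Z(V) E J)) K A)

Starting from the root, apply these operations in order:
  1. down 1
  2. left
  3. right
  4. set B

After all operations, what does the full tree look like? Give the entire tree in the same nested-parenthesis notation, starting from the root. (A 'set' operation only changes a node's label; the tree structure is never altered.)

Step 1 (down 1): focus=K path=1 depth=1 children=[] left=['N'] right=['A'] parent=C
Step 2 (left): focus=N path=0 depth=1 children=['X'] left=[] right=['K', 'A'] parent=C
Step 3 (right): focus=K path=1 depth=1 children=[] left=['N'] right=['A'] parent=C
Step 4 (set B): focus=B path=1 depth=1 children=[] left=['N'] right=['A'] parent=C

Answer: C(N(X(Z(V) E J)) B A)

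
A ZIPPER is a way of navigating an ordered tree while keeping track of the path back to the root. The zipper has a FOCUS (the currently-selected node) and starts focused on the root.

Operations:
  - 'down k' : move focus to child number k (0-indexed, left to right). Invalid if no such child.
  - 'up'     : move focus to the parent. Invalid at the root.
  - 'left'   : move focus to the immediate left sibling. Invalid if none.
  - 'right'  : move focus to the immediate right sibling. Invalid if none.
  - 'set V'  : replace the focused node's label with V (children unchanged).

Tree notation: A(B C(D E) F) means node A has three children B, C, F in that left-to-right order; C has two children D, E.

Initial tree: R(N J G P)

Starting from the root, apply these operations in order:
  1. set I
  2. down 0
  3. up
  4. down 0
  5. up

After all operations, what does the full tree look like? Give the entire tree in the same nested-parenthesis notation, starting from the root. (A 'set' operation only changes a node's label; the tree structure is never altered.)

Answer: I(N J G P)

Derivation:
Step 1 (set I): focus=I path=root depth=0 children=['N', 'J', 'G', 'P'] (at root)
Step 2 (down 0): focus=N path=0 depth=1 children=[] left=[] right=['J', 'G', 'P'] parent=I
Step 3 (up): focus=I path=root depth=0 children=['N', 'J', 'G', 'P'] (at root)
Step 4 (down 0): focus=N path=0 depth=1 children=[] left=[] right=['J', 'G', 'P'] parent=I
Step 5 (up): focus=I path=root depth=0 children=['N', 'J', 'G', 'P'] (at root)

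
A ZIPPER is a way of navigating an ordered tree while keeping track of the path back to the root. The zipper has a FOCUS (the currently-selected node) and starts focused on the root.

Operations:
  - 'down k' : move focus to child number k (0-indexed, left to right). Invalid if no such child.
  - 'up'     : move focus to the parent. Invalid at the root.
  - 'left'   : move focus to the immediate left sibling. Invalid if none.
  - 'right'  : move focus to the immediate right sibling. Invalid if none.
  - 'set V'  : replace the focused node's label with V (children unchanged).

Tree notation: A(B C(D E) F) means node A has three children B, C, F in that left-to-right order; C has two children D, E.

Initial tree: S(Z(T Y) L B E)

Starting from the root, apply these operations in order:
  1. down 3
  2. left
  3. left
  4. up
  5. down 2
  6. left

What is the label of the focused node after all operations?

Answer: L

Derivation:
Step 1 (down 3): focus=E path=3 depth=1 children=[] left=['Z', 'L', 'B'] right=[] parent=S
Step 2 (left): focus=B path=2 depth=1 children=[] left=['Z', 'L'] right=['E'] parent=S
Step 3 (left): focus=L path=1 depth=1 children=[] left=['Z'] right=['B', 'E'] parent=S
Step 4 (up): focus=S path=root depth=0 children=['Z', 'L', 'B', 'E'] (at root)
Step 5 (down 2): focus=B path=2 depth=1 children=[] left=['Z', 'L'] right=['E'] parent=S
Step 6 (left): focus=L path=1 depth=1 children=[] left=['Z'] right=['B', 'E'] parent=S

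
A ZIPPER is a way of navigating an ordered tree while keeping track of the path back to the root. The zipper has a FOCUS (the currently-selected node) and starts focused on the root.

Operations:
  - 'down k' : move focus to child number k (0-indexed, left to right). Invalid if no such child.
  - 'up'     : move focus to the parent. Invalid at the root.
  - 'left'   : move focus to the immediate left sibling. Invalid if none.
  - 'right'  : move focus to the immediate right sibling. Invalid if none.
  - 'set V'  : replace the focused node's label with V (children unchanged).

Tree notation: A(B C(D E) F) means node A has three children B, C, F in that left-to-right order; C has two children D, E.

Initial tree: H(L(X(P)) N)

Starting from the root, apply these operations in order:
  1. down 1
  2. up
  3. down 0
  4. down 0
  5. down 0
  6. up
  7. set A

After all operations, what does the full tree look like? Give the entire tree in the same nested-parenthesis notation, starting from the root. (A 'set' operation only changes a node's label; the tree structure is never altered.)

Step 1 (down 1): focus=N path=1 depth=1 children=[] left=['L'] right=[] parent=H
Step 2 (up): focus=H path=root depth=0 children=['L', 'N'] (at root)
Step 3 (down 0): focus=L path=0 depth=1 children=['X'] left=[] right=['N'] parent=H
Step 4 (down 0): focus=X path=0/0 depth=2 children=['P'] left=[] right=[] parent=L
Step 5 (down 0): focus=P path=0/0/0 depth=3 children=[] left=[] right=[] parent=X
Step 6 (up): focus=X path=0/0 depth=2 children=['P'] left=[] right=[] parent=L
Step 7 (set A): focus=A path=0/0 depth=2 children=['P'] left=[] right=[] parent=L

Answer: H(L(A(P)) N)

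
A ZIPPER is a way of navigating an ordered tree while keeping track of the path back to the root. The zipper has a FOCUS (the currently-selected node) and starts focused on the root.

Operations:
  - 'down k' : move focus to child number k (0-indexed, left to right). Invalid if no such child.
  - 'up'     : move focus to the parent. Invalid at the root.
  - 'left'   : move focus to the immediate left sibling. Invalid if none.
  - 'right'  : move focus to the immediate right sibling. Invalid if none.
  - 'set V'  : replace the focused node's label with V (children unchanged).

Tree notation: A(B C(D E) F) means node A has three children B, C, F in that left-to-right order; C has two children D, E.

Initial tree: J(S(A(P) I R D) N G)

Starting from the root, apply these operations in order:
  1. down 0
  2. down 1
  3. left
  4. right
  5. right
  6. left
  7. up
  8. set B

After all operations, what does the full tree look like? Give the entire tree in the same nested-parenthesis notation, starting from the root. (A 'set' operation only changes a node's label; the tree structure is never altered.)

Step 1 (down 0): focus=S path=0 depth=1 children=['A', 'I', 'R', 'D'] left=[] right=['N', 'G'] parent=J
Step 2 (down 1): focus=I path=0/1 depth=2 children=[] left=['A'] right=['R', 'D'] parent=S
Step 3 (left): focus=A path=0/0 depth=2 children=['P'] left=[] right=['I', 'R', 'D'] parent=S
Step 4 (right): focus=I path=0/1 depth=2 children=[] left=['A'] right=['R', 'D'] parent=S
Step 5 (right): focus=R path=0/2 depth=2 children=[] left=['A', 'I'] right=['D'] parent=S
Step 6 (left): focus=I path=0/1 depth=2 children=[] left=['A'] right=['R', 'D'] parent=S
Step 7 (up): focus=S path=0 depth=1 children=['A', 'I', 'R', 'D'] left=[] right=['N', 'G'] parent=J
Step 8 (set B): focus=B path=0 depth=1 children=['A', 'I', 'R', 'D'] left=[] right=['N', 'G'] parent=J

Answer: J(B(A(P) I R D) N G)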